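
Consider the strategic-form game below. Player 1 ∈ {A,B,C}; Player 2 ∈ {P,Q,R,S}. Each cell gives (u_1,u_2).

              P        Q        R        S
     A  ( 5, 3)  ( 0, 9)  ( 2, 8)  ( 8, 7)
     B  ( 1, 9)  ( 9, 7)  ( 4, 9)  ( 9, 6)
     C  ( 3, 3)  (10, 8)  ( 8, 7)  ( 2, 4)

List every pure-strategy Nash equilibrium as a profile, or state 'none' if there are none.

(A,P): not NE [P2→Q gives 9>3]
(A,Q): not NE [P1→C gives 10>0]
(A,R): not NE [P1→C gives 8>2; P2→Q gives 9>8]
(A,S): not NE [P1→B gives 9>8; P2→Q gives 9>7]
(B,P): not NE [P1→A gives 5>1]
(B,Q): not NE [P1→C gives 10>9; P2→R gives 9>7]
(B,R): not NE [P1→C gives 8>4]
(B,S): not NE [P2→R gives 9>6]
(C,P): not NE [P1→A gives 5>3; P2→Q gives 8>3]
(C,Q): NE
(C,R): not NE [P2→Q gives 8>7]
(C,S): not NE [P1→B gives 9>2; P2→Q gives 8>4]

Nash profiles: (C,Q)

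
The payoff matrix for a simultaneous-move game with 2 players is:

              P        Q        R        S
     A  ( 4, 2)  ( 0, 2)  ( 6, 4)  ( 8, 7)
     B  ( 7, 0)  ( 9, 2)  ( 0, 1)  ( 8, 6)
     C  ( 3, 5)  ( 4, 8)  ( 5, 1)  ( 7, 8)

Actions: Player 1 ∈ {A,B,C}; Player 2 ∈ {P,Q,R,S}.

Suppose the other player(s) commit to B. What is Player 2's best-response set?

P2 best: {S}

u_2(P vs B) = 0
u_2(Q vs B) = 2
u_2(R vs B) = 1
u_2(S vs B) = 6
max payoff 6 at {S}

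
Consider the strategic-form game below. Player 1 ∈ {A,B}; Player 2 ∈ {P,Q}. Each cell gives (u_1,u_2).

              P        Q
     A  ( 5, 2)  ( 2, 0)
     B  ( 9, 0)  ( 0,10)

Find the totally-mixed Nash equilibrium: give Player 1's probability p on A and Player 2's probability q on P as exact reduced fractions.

P1 indiff ⇒ q·5+(1-q)·2 = q·9+(1-q)·0 ⇒ q(-4) = (1-q)(-2) ⇒ q = 1/3
P2 indiff ⇒ p·2+(1-p)·0 = p·0+(1-p)·10 ⇒ p(2) = (1-p)(10) ⇒ p = 5/6

(p,q) = (5/6, 1/3)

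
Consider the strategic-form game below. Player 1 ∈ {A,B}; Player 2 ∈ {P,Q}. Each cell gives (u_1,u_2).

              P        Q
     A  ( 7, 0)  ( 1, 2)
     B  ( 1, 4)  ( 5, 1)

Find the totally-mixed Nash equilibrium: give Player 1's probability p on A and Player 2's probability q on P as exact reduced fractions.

P1 indiff ⇒ q·7+(1-q)·1 = q·1+(1-q)·5 ⇒ q(6) = (1-q)(4) ⇒ q = 2/5
P2 indiff ⇒ p·0+(1-p)·4 = p·2+(1-p)·1 ⇒ p(-2) = (1-p)(-3) ⇒ p = 3/5

p=3/5, q=2/5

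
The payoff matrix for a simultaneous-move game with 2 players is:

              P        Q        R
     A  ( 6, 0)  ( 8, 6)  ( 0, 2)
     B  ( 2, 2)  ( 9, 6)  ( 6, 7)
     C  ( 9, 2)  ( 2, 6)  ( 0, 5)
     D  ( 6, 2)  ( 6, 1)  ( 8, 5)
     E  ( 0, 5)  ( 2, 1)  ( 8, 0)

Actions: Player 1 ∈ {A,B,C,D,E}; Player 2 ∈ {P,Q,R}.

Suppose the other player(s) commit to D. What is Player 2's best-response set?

argmax u_2 = {R}

u_2(P vs D) = 2
u_2(Q vs D) = 1
u_2(R vs D) = 5
max payoff 5 at {R}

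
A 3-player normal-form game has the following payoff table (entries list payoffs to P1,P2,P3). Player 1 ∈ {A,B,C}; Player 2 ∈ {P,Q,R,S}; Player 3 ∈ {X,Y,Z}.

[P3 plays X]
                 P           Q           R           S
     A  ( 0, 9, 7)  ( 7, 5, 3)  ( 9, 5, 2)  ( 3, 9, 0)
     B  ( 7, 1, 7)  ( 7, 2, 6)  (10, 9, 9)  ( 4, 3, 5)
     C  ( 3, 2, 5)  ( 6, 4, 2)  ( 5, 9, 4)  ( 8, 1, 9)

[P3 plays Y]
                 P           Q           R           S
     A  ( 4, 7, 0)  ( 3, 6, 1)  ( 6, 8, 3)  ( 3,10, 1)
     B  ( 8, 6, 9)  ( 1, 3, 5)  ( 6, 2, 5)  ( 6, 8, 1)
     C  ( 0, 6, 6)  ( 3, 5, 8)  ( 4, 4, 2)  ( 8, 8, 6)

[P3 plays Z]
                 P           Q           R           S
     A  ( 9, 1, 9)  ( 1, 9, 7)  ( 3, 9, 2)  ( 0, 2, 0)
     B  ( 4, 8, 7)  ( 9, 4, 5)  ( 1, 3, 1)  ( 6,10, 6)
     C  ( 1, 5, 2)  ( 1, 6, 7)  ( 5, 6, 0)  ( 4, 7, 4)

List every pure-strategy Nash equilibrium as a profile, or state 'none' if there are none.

(A,P,X): not NE [P1→B gives 7>0; P3→Z gives 9>7]
(A,P,Y): not NE [P1→B gives 8>4; P2→S gives 10>7; P3→Z gives 9>0]
(A,P,Z): not NE [P2→R gives 9>1]
(A,Q,X): not NE [P2→S gives 9>5; P3→Z gives 7>3]
(A,Q,Y): not NE [P2→S gives 10>6; P3→Z gives 7>1]
(A,Q,Z): not NE [P1→B gives 9>1]
(A,R,X): not NE [P1→B gives 10>9; P2→S gives 9>5; P3→Y gives 3>2]
(A,R,Y): not NE [P2→S gives 10>8]
(A,R,Z): not NE [P1→C gives 5>3; P3→Y gives 3>2]
(A,S,X): not NE [P1→C gives 8>3; P3→Y gives 1>0]
(A,S,Y): not NE [P1→C gives 8>3]
(A,S,Z): not NE [P1→B gives 6>0; P2→R gives 9>2; P3→Y gives 1>0]
(B,P,X): not NE [P2→R gives 9>1; P3→Y gives 9>7]
(B,P,Y): not NE [P2→S gives 8>6]
(B,P,Z): not NE [P1→A gives 9>4; P2→S gives 10>8; P3→Y gives 9>7]
(B,Q,X): not NE [P2→R gives 9>2]
(B,Q,Y): not NE [P1→C gives 3>1; P2→S gives 8>3; P3→X gives 6>5]
(B,Q,Z): not NE [P2→S gives 10>4; P3→X gives 6>5]
(B,R,X): NE
(B,R,Y): not NE [P2→S gives 8>2; P3→X gives 9>5]
(B,R,Z): not NE [P1→C gives 5>1; P2→S gives 10>3; P3→X gives 9>1]
(B,S,X): not NE [P1→C gives 8>4; P2→R gives 9>3; P3→Z gives 6>5]
(B,S,Y): not NE [P1→C gives 8>6; P3→Z gives 6>1]
(B,S,Z): NE
(C,P,X): not NE [P1→B gives 7>3; P2→R gives 9>2; P3→Y gives 6>5]
(C,P,Y): not NE [P1→B gives 8>0; P2→S gives 8>6]
(C,P,Z): not NE [P1→A gives 9>1; P2→S gives 7>5; P3→Y gives 6>2]
(C,Q,X): not NE [P1→B gives 7>6; P2→R gives 9>4; P3→Y gives 8>2]
(C,Q,Y): not NE [P2→S gives 8>5]
(C,Q,Z): not NE [P1→B gives 9>1; P2→S gives 7>6; P3→Y gives 8>7]
(C,R,X): not NE [P1→B gives 10>5]
(C,R,Y): not NE [P1→B gives 6>4; P2→S gives 8>4; P3→X gives 4>2]
(C,R,Z): not NE [P2→S gives 7>6; P3→X gives 4>0]
(C,S,X): not NE [P2→R gives 9>1]
(C,S,Y): not NE [P3→X gives 9>6]
(C,S,Z): not NE [P1→B gives 6>4; P3→X gives 9>4]

NE set: (B,R,X), (B,S,Z)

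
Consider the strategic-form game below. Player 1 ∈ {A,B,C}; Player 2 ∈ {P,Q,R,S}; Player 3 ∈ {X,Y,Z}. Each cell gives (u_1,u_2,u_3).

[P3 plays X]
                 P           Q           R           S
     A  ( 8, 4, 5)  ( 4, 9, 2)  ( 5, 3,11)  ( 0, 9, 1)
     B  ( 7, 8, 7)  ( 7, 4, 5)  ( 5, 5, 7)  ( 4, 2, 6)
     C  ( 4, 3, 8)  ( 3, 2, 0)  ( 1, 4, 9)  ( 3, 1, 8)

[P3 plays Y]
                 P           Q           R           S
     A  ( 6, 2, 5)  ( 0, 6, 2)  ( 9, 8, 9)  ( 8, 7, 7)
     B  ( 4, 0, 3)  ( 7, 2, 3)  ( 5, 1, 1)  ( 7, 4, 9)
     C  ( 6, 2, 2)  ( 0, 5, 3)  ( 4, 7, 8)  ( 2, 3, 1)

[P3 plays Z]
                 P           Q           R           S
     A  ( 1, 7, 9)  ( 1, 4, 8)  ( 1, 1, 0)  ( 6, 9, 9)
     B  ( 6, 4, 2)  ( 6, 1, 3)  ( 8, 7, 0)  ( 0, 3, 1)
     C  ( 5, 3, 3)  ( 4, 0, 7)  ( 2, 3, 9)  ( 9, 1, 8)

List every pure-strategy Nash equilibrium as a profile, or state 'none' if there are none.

(A,P,X): not NE [P2→S gives 9>4; P3→Z gives 9>5]
(A,P,Y): not NE [P2→R gives 8>2; P3→Z gives 9>5]
(A,P,Z): not NE [P1→B gives 6>1; P2→S gives 9>7]
(A,Q,X): not NE [P1→B gives 7>4; P3→Z gives 8>2]
(A,Q,Y): not NE [P1→B gives 7>0; P2→R gives 8>6; P3→Z gives 8>2]
(A,Q,Z): not NE [P1→B gives 6>1; P2→S gives 9>4]
(A,R,X): not NE [P2→S gives 9>3]
(A,R,Y): not NE [P3→X gives 11>9]
(A,R,Z): not NE [P1→B gives 8>1; P2→S gives 9>1; P3→X gives 11>0]
(A,S,X): not NE [P1→B gives 4>0; P3→Z gives 9>1]
(A,S,Y): not NE [P2→R gives 8>7; P3→Z gives 9>7]
(A,S,Z): not NE [P1→C gives 9>6]
(B,P,X): not NE [P1→A gives 8>7]
(B,P,Y): not NE [P1→C gives 6>4; P2→S gives 4>0; P3→X gives 7>3]
(B,P,Z): not NE [P2→R gives 7>4; P3→X gives 7>2]
(B,Q,X): not NE [P2→P gives 8>4]
(B,Q,Y): not NE [P2→S gives 4>2; P3→X gives 5>3]
(B,Q,Z): not NE [P2→R gives 7>1; P3→X gives 5>3]
(B,R,X): not NE [P2→P gives 8>5]
(B,R,Y): not NE [P1→A gives 9>5; P2→S gives 4>1; P3→X gives 7>1]
(B,R,Z): not NE [P3→X gives 7>0]
(B,S,X): not NE [P2→P gives 8>2; P3→Y gives 9>6]
(B,S,Y): not NE [P1→A gives 8>7]
(B,S,Z): not NE [P1→C gives 9>0; P2→R gives 7>3; P3→Y gives 9>1]
(C,P,X): not NE [P1→A gives 8>4; P2→R gives 4>3]
(C,P,Y): not NE [P2→R gives 7>2; P3→X gives 8>2]
(C,P,Z): not NE [P1→B gives 6>5; P3→X gives 8>3]
(C,Q,X): not NE [P1→B gives 7>3; P2→R gives 4>2; P3→Z gives 7>0]
(C,Q,Y): not NE [P1→B gives 7>0; P2→R gives 7>5; P3→Z gives 7>3]
(C,Q,Z): not NE [P1→B gives 6>4; P2→R gives 3>0]
(C,R,X): not NE [P1→B gives 5>1]
(C,R,Y): not NE [P1→A gives 9>4; P3→Z gives 9>8]
(C,R,Z): not NE [P1→B gives 8>2]
(C,S,X): not NE [P1→B gives 4>3; P2→R gives 4>1]
(C,S,Y): not NE [P1→A gives 8>2; P2→R gives 7>3; P3→Z gives 8>1]
(C,S,Z): not NE [P2→R gives 3>1]

Equilibria: none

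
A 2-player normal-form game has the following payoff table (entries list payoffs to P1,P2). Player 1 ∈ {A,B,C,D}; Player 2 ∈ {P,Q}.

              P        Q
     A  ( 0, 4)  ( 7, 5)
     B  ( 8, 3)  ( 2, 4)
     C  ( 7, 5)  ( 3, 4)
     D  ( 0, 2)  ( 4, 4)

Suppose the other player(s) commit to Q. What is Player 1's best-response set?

P1 best: {A}

u_1(A vs Q) = 7
u_1(B vs Q) = 2
u_1(C vs Q) = 3
u_1(D vs Q) = 4
max payoff 7 at {A}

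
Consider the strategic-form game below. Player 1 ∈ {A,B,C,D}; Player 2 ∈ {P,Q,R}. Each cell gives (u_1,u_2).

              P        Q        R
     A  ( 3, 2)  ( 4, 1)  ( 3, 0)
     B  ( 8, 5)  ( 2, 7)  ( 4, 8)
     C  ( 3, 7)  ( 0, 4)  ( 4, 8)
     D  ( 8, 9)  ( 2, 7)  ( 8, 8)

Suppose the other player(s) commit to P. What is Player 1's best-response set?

P1 best: {B,D}

u_1(A vs P) = 3
u_1(B vs P) = 8
u_1(C vs P) = 3
u_1(D vs P) = 8
max payoff 8 at {B,D}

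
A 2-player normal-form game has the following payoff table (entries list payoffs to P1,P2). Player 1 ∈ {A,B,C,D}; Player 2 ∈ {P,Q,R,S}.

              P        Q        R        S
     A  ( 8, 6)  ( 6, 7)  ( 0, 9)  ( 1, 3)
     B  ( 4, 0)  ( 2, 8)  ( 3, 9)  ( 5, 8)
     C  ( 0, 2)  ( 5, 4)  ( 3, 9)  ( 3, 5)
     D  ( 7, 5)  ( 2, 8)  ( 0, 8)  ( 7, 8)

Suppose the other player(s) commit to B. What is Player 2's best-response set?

u_2(P vs B) = 0
u_2(Q vs B) = 8
u_2(R vs B) = 9
u_2(S vs B) = 8
max payoff 9 at {R}

argmax u_2 = {R}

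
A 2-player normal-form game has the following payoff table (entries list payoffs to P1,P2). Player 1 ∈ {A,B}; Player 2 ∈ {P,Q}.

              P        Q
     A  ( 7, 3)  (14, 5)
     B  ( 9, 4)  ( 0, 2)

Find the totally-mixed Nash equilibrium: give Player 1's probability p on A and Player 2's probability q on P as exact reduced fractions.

P1 mixes 1/2 on A; P2 mixes 7/8 on P

P1 indiff ⇒ q·7+(1-q)·14 = q·9+(1-q)·0 ⇒ q(-2) = (1-q)(-14) ⇒ q = 7/8
P2 indiff ⇒ p·3+(1-p)·4 = p·5+(1-p)·2 ⇒ p(-2) = (1-p)(-2) ⇒ p = 1/2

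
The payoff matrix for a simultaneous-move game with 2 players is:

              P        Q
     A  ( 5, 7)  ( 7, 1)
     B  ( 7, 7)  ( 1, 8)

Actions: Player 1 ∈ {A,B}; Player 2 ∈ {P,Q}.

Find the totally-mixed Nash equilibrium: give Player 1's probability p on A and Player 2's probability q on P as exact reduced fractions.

p=1/7, q=3/4

P1 indiff ⇒ q·5+(1-q)·7 = q·7+(1-q)·1 ⇒ q(-2) = (1-q)(-6) ⇒ q = 3/4
P2 indiff ⇒ p·7+(1-p)·7 = p·1+(1-p)·8 ⇒ p(6) = (1-p)(1) ⇒ p = 1/7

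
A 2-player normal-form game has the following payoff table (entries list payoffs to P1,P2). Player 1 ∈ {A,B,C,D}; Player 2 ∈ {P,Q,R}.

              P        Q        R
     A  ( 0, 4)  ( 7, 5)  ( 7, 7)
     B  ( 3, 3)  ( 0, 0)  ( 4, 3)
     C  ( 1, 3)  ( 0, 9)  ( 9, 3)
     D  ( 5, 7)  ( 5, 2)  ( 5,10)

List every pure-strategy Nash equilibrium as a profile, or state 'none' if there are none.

PSNE: ∅

(A,P): not NE [P1→D gives 5>0; P2→R gives 7>4]
(A,Q): not NE [P2→R gives 7>5]
(A,R): not NE [P1→C gives 9>7]
(B,P): not NE [P1→D gives 5>3]
(B,Q): not NE [P1→A gives 7>0; P2→R gives 3>0]
(B,R): not NE [P1→C gives 9>4]
(C,P): not NE [P1→D gives 5>1; P2→Q gives 9>3]
(C,Q): not NE [P1→A gives 7>0]
(C,R): not NE [P2→Q gives 9>3]
(D,P): not NE [P2→R gives 10>7]
(D,Q): not NE [P1→A gives 7>5; P2→R gives 10>2]
(D,R): not NE [P1→C gives 9>5]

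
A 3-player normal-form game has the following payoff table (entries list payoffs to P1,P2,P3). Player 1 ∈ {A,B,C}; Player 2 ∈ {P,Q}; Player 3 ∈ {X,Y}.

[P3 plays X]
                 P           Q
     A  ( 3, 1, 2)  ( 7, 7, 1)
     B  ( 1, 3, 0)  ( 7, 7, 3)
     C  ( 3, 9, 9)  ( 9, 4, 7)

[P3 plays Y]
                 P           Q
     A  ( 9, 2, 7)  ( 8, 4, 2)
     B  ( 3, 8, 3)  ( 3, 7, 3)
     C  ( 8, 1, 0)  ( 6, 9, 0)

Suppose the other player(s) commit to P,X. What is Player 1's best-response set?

u_1(A vs P,X) = 3
u_1(B vs P,X) = 1
u_1(C vs P,X) = 3
max payoff 3 at {A,C}

BR_1 = {A,C}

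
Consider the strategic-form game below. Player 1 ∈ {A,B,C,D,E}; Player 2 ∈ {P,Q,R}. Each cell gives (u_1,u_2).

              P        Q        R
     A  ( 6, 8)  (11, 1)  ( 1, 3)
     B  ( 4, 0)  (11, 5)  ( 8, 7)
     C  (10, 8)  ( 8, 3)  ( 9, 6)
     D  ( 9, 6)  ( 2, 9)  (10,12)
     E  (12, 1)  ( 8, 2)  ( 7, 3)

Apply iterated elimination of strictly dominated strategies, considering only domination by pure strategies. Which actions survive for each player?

P2 drop Q (R beats it: A:3>1 B:7>5 C:6>3 D:12>9 E:3>2)
P1 drop A (C beats it: P:10>6 R:9>1)
P1 drop B (C beats it: P:10>4 R:9>8)
P1→{C,D,E} P2→{P,R}

Remaining: P1:{C,D,E} P2:{P,R}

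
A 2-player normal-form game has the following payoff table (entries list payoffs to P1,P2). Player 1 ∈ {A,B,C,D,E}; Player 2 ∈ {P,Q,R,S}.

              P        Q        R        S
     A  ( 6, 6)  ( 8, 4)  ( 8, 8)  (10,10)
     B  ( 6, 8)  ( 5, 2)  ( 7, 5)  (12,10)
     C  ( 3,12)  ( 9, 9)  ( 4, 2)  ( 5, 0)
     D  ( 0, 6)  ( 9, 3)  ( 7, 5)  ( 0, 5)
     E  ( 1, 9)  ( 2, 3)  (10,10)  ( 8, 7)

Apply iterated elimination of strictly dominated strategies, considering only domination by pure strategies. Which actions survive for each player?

Remaining: P1:{A,B,E} P2:{P,R,S}

P2 drop Q (P beats it: A:6>4 B:8>2 C:12>9 D:6>3 E:9>3)
P1 drop C (A beats it: P:6>3 R:8>4 S:10>5)
P1 drop D (A beats it: P:6>0 R:8>7 S:10>0)
P1→{A,B,E} P2→{P,R,S}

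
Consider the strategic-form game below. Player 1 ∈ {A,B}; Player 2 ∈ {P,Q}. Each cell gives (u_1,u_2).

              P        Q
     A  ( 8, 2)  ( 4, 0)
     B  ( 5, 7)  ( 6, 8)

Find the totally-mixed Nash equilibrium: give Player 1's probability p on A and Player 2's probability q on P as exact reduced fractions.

P1 indiff ⇒ q·8+(1-q)·4 = q·5+(1-q)·6 ⇒ q(3) = (1-q)(2) ⇒ q = 2/5
P2 indiff ⇒ p·2+(1-p)·7 = p·0+(1-p)·8 ⇒ p(2) = (1-p)(1) ⇒ p = 1/3

p=1/3, q=2/5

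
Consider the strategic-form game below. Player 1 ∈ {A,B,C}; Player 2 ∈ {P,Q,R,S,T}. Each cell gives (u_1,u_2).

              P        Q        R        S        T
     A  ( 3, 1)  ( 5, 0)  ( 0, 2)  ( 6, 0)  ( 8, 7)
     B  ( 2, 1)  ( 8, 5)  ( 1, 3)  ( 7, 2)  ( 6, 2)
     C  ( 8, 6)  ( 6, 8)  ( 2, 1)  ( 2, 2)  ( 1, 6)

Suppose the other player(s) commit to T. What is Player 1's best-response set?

u_1(A vs T) = 8
u_1(B vs T) = 6
u_1(C vs T) = 1
max payoff 8 at {A}

P1 best: {A}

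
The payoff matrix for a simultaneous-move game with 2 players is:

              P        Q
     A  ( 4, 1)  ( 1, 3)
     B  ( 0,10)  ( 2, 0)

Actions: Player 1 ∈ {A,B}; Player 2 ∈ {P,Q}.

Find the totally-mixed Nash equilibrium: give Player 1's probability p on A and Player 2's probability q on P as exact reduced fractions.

P1 indiff ⇒ q·4+(1-q)·1 = q·0+(1-q)·2 ⇒ q(4) = (1-q)(1) ⇒ q = 1/5
P2 indiff ⇒ p·1+(1-p)·10 = p·3+(1-p)·0 ⇒ p(-2) = (1-p)(-10) ⇒ p = 5/6

p=5/6, q=1/5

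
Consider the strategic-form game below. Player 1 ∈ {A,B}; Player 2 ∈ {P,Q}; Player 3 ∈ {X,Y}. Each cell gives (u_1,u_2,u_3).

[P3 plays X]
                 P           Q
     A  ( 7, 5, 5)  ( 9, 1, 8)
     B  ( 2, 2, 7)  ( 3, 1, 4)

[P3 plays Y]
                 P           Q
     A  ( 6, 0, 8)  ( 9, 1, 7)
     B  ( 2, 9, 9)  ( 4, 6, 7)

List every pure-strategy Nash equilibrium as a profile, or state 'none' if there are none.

Equilibria: none

(A,P,X): not NE [P3→Y gives 8>5]
(A,P,Y): not NE [P2→Q gives 1>0]
(A,Q,X): not NE [P2→P gives 5>1]
(A,Q,Y): not NE [P3→X gives 8>7]
(B,P,X): not NE [P1→A gives 7>2; P3→Y gives 9>7]
(B,P,Y): not NE [P1→A gives 6>2]
(B,Q,X): not NE [P1→A gives 9>3; P2→P gives 2>1; P3→Y gives 7>4]
(B,Q,Y): not NE [P1→A gives 9>4; P2→P gives 9>6]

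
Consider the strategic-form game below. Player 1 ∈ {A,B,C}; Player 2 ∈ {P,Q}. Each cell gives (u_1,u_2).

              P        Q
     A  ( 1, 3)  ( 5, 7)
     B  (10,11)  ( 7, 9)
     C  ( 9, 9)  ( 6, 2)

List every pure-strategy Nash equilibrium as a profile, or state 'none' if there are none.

Nash profiles: (B,P)

(A,P): not NE [P1→B gives 10>1; P2→Q gives 7>3]
(A,Q): not NE [P1→B gives 7>5]
(B,P): NE
(B,Q): not NE [P2→P gives 11>9]
(C,P): not NE [P1→B gives 10>9]
(C,Q): not NE [P1→B gives 7>6; P2→P gives 9>2]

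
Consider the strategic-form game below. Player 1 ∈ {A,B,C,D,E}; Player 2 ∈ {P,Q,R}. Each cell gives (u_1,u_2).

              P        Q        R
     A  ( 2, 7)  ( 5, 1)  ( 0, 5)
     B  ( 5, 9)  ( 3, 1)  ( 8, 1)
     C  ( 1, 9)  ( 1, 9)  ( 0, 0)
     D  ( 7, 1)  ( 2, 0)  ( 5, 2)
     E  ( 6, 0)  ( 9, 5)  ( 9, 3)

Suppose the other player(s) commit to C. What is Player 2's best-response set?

u_2(P vs C) = 9
u_2(Q vs C) = 9
u_2(R vs C) = 0
max payoff 9 at {P,Q}

BR_2 = {P,Q}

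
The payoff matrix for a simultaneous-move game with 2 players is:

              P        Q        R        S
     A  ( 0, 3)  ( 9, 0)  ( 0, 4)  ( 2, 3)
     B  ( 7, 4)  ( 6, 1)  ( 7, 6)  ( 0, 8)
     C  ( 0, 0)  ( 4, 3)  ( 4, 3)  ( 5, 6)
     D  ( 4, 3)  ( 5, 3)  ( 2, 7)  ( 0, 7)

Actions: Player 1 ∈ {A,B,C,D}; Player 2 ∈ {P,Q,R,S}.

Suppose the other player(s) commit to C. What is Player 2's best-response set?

argmax u_2 = {S}

u_2(P vs C) = 0
u_2(Q vs C) = 3
u_2(R vs C) = 3
u_2(S vs C) = 6
max payoff 6 at {S}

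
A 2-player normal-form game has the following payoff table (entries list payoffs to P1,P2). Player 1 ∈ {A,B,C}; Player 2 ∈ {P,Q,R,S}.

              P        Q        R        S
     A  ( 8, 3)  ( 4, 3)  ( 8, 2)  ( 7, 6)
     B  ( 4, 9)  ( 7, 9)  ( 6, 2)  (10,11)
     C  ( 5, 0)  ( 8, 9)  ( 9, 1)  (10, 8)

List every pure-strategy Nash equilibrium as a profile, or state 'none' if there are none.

Nash profiles: (B,S), (C,Q)

(A,P): not NE [P2→S gives 6>3]
(A,Q): not NE [P1→C gives 8>4; P2→S gives 6>3]
(A,R): not NE [P1→C gives 9>8; P2→S gives 6>2]
(A,S): not NE [P1→C gives 10>7]
(B,P): not NE [P1→A gives 8>4; P2→S gives 11>9]
(B,Q): not NE [P1→C gives 8>7; P2→S gives 11>9]
(B,R): not NE [P1→C gives 9>6; P2→S gives 11>2]
(B,S): NE
(C,P): not NE [P1→A gives 8>5; P2→Q gives 9>0]
(C,Q): NE
(C,R): not NE [P2→Q gives 9>1]
(C,S): not NE [P2→Q gives 9>8]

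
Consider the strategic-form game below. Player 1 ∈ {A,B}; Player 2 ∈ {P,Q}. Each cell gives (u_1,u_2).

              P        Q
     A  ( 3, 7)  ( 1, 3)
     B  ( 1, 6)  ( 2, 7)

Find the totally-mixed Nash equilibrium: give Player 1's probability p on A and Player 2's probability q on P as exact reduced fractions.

(p,q) = (1/5, 1/3)

P1 indiff ⇒ q·3+(1-q)·1 = q·1+(1-q)·2 ⇒ q(2) = (1-q)(1) ⇒ q = 1/3
P2 indiff ⇒ p·7+(1-p)·6 = p·3+(1-p)·7 ⇒ p(4) = (1-p)(1) ⇒ p = 1/5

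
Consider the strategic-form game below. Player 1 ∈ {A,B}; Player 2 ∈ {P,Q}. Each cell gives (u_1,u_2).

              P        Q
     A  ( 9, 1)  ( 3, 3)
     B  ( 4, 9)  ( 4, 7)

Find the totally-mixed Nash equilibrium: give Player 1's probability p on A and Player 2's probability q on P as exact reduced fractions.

P1 indiff ⇒ q·9+(1-q)·3 = q·4+(1-q)·4 ⇒ q(5) = (1-q)(1) ⇒ q = 1/6
P2 indiff ⇒ p·1+(1-p)·9 = p·3+(1-p)·7 ⇒ p(-2) = (1-p)(-2) ⇒ p = 1/2

P1 mixes 1/2 on A; P2 mixes 1/6 on P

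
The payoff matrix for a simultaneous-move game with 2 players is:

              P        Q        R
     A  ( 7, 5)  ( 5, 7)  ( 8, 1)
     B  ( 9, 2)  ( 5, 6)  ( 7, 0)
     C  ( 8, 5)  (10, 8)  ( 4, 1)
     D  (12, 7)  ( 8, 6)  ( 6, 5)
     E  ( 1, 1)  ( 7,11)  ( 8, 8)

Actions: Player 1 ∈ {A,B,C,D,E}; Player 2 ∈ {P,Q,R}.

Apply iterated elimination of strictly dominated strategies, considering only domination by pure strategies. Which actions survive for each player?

IESDS → P1:{C,D} P2:{P,Q}

P2 drop R (Q beats it: A:7>1 B:6>0 C:8>1 D:6>5 E:11>8)
P1 drop A (C beats it: P:8>7 Q:10>5)
P1 drop B (D beats it: P:12>9 Q:8>5)
P1 drop E (C beats it: P:8>1 Q:10>7)
P1→{C,D} P2→{P,Q}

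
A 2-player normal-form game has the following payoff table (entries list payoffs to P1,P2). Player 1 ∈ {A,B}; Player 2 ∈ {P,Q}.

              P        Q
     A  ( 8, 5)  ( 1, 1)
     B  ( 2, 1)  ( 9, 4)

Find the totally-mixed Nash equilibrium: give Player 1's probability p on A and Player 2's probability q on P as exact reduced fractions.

P1 mixes 3/7 on A; P2 mixes 4/7 on P

P1 indiff ⇒ q·8+(1-q)·1 = q·2+(1-q)·9 ⇒ q(6) = (1-q)(8) ⇒ q = 4/7
P2 indiff ⇒ p·5+(1-p)·1 = p·1+(1-p)·4 ⇒ p(4) = (1-p)(3) ⇒ p = 3/7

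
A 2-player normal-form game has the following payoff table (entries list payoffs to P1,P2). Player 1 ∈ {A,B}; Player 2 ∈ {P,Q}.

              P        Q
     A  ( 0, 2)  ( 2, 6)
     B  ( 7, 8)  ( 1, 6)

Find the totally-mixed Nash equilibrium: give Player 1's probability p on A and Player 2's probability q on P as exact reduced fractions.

P1 indiff ⇒ q·0+(1-q)·2 = q·7+(1-q)·1 ⇒ q(-7) = (1-q)(-1) ⇒ q = 1/8
P2 indiff ⇒ p·2+(1-p)·8 = p·6+(1-p)·6 ⇒ p(-4) = (1-p)(-2) ⇒ p = 1/3

P1 mixes 1/3 on A; P2 mixes 1/8 on P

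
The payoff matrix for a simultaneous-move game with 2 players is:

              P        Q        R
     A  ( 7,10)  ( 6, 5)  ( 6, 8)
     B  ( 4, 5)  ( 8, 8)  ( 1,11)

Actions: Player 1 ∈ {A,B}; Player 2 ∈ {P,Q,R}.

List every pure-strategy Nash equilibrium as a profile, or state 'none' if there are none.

(A,P): NE
(A,Q): not NE [P1→B gives 8>6; P2→P gives 10>5]
(A,R): not NE [P2→P gives 10>8]
(B,P): not NE [P1→A gives 7>4; P2→R gives 11>5]
(B,Q): not NE [P2→R gives 11>8]
(B,R): not NE [P1→A gives 6>1]

Nash profiles: (A,P)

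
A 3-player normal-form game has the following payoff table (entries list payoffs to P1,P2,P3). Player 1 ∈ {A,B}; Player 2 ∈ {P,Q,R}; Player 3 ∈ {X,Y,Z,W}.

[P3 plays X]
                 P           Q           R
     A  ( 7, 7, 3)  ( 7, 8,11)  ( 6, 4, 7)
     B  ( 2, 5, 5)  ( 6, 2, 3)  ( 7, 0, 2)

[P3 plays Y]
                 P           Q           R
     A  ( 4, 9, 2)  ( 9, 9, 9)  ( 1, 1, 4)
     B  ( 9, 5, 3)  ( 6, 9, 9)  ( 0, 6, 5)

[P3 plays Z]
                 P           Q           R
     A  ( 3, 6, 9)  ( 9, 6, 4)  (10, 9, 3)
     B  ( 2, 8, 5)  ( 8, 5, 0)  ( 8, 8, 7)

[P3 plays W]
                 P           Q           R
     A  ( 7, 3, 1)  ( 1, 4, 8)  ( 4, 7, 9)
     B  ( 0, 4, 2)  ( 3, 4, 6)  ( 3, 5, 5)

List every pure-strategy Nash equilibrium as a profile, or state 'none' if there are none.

NE set: (A,Q,X), (A,R,W)

(A,P,X): not NE [P2→Q gives 8>7; P3→Z gives 9>3]
(A,P,Y): not NE [P1→B gives 9>4; P3→Z gives 9>2]
(A,P,Z): not NE [P2→R gives 9>6]
(A,P,W): not NE [P2→R gives 7>3; P3→Z gives 9>1]
(A,Q,X): NE
(A,Q,Y): not NE [P3→X gives 11>9]
(A,Q,Z): not NE [P2→R gives 9>6; P3→X gives 11>4]
(A,Q,W): not NE [P1→B gives 3>1; P2→R gives 7>4; P3→X gives 11>8]
(A,R,X): not NE [P1→B gives 7>6; P2→Q gives 8>4; P3→W gives 9>7]
(A,R,Y): not NE [P2→Q gives 9>1; P3→W gives 9>4]
(A,R,Z): not NE [P3→W gives 9>3]
(A,R,W): NE
(B,P,X): not NE [P1→A gives 7>2]
(B,P,Y): not NE [P2→Q gives 9>5; P3→Z gives 5>3]
(B,P,Z): not NE [P1→A gives 3>2]
(B,P,W): not NE [P1→A gives 7>0; P2→R gives 5>4; P3→Z gives 5>2]
(B,Q,X): not NE [P1→A gives 7>6; P2→P gives 5>2; P3→Y gives 9>3]
(B,Q,Y): not NE [P1→A gives 9>6]
(B,Q,Z): not NE [P1→A gives 9>8; P2→R gives 8>5; P3→Y gives 9>0]
(B,Q,W): not NE [P2→R gives 5>4; P3→Y gives 9>6]
(B,R,X): not NE [P2→P gives 5>0; P3→Z gives 7>2]
(B,R,Y): not NE [P1→A gives 1>0; P2→Q gives 9>6; P3→Z gives 7>5]
(B,R,Z): not NE [P1→A gives 10>8]
(B,R,W): not NE [P1→A gives 4>3; P3→Z gives 7>5]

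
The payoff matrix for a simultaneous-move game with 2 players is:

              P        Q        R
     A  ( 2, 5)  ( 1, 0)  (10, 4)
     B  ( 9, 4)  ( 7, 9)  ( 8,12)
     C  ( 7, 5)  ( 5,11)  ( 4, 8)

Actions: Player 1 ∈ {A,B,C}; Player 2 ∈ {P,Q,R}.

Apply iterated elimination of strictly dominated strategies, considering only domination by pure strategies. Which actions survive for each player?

P1 drop C (B beats it: P:9>7 Q:7>5 R:8>4)
P2 drop Q (R beats it: A:4>0 B:12>9)
P1→{A,B} P2→{P,R}

Survivors P1:{A,B} P2:{P,R}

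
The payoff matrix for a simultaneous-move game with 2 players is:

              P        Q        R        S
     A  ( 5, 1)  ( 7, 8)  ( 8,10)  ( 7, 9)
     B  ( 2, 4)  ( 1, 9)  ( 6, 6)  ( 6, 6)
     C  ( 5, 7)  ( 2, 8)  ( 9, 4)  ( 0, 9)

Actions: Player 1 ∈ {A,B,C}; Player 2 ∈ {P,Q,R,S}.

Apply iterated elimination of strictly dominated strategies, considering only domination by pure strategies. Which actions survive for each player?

P1 drop B (A beats it: P:5>2 Q:7>1 R:8>6 S:7>6)
P2 drop P (Q beats it: A:8>1 C:8>7)
P2 drop Q (S beats it: A:9>8 C:9>8)
P1→{A,C} P2→{R,S}

Survivors P1:{A,C} P2:{R,S}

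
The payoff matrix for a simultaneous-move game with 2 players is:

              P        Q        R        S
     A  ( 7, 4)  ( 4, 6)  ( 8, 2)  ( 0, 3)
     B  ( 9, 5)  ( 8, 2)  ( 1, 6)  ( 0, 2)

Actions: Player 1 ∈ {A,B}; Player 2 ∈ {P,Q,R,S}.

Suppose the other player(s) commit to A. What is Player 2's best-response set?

u_2(P vs A) = 4
u_2(Q vs A) = 6
u_2(R vs A) = 2
u_2(S vs A) = 3
max payoff 6 at {Q}

BR_2 = {Q}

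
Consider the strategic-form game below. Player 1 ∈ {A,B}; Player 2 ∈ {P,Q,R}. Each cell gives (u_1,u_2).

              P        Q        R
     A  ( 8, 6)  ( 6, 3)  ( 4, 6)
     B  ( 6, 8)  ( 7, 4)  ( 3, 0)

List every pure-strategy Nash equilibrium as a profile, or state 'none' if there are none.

NE set: (A,P), (A,R)

(A,P): NE
(A,Q): not NE [P1→B gives 7>6; P2→R gives 6>3]
(A,R): NE
(B,P): not NE [P1→A gives 8>6]
(B,Q): not NE [P2→P gives 8>4]
(B,R): not NE [P1→A gives 4>3; P2→P gives 8>0]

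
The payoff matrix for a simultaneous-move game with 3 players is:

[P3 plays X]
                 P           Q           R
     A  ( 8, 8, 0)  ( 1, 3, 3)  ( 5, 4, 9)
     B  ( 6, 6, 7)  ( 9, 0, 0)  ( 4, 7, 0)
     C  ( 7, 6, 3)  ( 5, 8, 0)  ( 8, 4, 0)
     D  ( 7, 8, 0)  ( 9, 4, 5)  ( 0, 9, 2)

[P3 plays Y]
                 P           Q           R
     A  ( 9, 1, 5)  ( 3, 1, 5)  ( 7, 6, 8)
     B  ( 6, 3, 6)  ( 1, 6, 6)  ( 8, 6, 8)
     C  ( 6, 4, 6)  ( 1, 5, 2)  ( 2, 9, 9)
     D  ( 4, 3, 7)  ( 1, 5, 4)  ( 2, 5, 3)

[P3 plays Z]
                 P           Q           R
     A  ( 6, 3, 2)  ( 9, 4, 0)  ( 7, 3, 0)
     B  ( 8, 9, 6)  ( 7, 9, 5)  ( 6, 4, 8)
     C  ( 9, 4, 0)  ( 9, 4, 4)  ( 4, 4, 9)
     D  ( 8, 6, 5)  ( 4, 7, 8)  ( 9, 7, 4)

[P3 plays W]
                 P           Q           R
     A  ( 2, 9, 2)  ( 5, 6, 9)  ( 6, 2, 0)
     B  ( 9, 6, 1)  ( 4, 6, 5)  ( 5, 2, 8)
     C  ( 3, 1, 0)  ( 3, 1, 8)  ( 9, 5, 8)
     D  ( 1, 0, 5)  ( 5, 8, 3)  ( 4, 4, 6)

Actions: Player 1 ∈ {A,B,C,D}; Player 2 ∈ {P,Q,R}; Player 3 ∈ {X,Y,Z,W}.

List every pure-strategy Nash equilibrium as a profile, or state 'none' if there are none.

NE set: (B,R,Y)

(A,P,X): not NE [P3→Y gives 5>0]
(A,P,Y): not NE [P2→R gives 6>1]
(A,P,Z): not NE [P1→C gives 9>6; P2→Q gives 4>3; P3→Y gives 5>2]
(A,P,W): not NE [P1→B gives 9>2; P3→Y gives 5>2]
(A,Q,X): not NE [P1→D gives 9>1; P2→P gives 8>3; P3→W gives 9>3]
(A,Q,Y): not NE [P2→R gives 6>1; P3→W gives 9>5]
(A,Q,Z): not NE [P3→W gives 9>0]
(A,Q,W): not NE [P2→P gives 9>6]
(A,R,X): not NE [P1→C gives 8>5; P2→P gives 8>4]
(A,R,Y): not NE [P1→B gives 8>7; P3→X gives 9>8]
(A,R,Z): not NE [P1→D gives 9>7; P2→Q gives 4>3; P3→X gives 9>0]
(A,R,W): not NE [P1→C gives 9>6; P2→P gives 9>2; P3→X gives 9>0]
(B,P,X): not NE [P1→A gives 8>6; P2→R gives 7>6]
(B,P,Y): not NE [P1→A gives 9>6; P2→R gives 6>3; P3→X gives 7>6]
(B,P,Z): not NE [P1→C gives 9>8; P3→X gives 7>6]
(B,P,W): not NE [P3→X gives 7>1]
(B,Q,X): not NE [P2→R gives 7>0; P3→Y gives 6>0]
(B,Q,Y): not NE [P1→A gives 3>1]
(B,Q,Z): not NE [P1→C gives 9>7; P3→Y gives 6>5]
(B,Q,W): not NE [P1→D gives 5>4; P3→Y gives 6>5]
(B,R,X): not NE [P1→C gives 8>4; P3→W gives 8>0]
(B,R,Y): NE
(B,R,Z): not NE [P1→D gives 9>6; P2→Q gives 9>4]
(B,R,W): not NE [P1→C gives 9>5; P2→Q gives 6>2]
(C,P,X): not NE [P1→A gives 8>7; P2→Q gives 8>6; P3→Y gives 6>3]
(C,P,Y): not NE [P1→A gives 9>6; P2→R gives 9>4]
(C,P,Z): not NE [P3→Y gives 6>0]
(C,P,W): not NE [P1→B gives 9>3; P2→R gives 5>1; P3→Y gives 6>0]
(C,Q,X): not NE [P1→D gives 9>5; P3→W gives 8>0]
(C,Q,Y): not NE [P1→A gives 3>1; P2→R gives 9>5; P3→W gives 8>2]
(C,Q,Z): not NE [P3→W gives 8>4]
(C,Q,W): not NE [P1→D gives 5>3; P2→R gives 5>1]
(C,R,X): not NE [P2→Q gives 8>4; P3→Z gives 9>0]
(C,R,Y): not NE [P1→B gives 8>2]
(C,R,Z): not NE [P1→D gives 9>4]
(C,R,W): not NE [P3→Z gives 9>8]
(D,P,X): not NE [P1→A gives 8>7; P2→R gives 9>8; P3→Y gives 7>0]
(D,P,Y): not NE [P1→A gives 9>4; P2→R gives 5>3]
(D,P,Z): not NE [P1→C gives 9>8; P2→R gives 7>6; P3→Y gives 7>5]
(D,P,W): not NE [P1→B gives 9>1; P2→Q gives 8>0; P3→Y gives 7>5]
(D,Q,X): not NE [P2→R gives 9>4; P3→Z gives 8>5]
(D,Q,Y): not NE [P1→A gives 3>1; P3→Z gives 8>4]
(D,Q,Z): not NE [P1→C gives 9>4]
(D,Q,W): not NE [P3→Z gives 8>3]
(D,R,X): not NE [P1→C gives 8>0; P3→W gives 6>2]
(D,R,Y): not NE [P1→B gives 8>2; P3→W gives 6>3]
(D,R,Z): not NE [P3→W gives 6>4]
(D,R,W): not NE [P1→C gives 9>4; P2→Q gives 8>4]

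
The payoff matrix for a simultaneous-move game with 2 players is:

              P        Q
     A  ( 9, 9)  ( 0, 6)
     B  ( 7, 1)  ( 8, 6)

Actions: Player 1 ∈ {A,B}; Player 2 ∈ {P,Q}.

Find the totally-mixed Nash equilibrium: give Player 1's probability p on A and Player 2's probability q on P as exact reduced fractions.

p=5/8, q=4/5

P1 indiff ⇒ q·9+(1-q)·0 = q·7+(1-q)·8 ⇒ q(2) = (1-q)(8) ⇒ q = 4/5
P2 indiff ⇒ p·9+(1-p)·1 = p·6+(1-p)·6 ⇒ p(3) = (1-p)(5) ⇒ p = 5/8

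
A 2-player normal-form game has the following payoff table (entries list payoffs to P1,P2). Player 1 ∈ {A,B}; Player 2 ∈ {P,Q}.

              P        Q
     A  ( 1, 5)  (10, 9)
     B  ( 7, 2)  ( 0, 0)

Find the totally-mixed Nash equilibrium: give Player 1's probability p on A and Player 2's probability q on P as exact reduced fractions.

P1 indiff ⇒ q·1+(1-q)·10 = q·7+(1-q)·0 ⇒ q(-6) = (1-q)(-10) ⇒ q = 5/8
P2 indiff ⇒ p·5+(1-p)·2 = p·9+(1-p)·0 ⇒ p(-4) = (1-p)(-2) ⇒ p = 1/3

P1 mixes 1/3 on A; P2 mixes 5/8 on P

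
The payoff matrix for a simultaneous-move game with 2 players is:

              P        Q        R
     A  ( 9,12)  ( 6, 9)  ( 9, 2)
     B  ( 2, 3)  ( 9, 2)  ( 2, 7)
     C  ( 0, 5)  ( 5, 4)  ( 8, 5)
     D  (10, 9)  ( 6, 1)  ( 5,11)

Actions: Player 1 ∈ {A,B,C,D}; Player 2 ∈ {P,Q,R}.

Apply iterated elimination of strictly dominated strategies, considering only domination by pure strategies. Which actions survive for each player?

P1 drop C (A beats it: P:9>0 Q:6>5 R:9>8)
P2 drop Q (P beats it: A:12>9 B:3>2 D:9>1)
P1 drop B (A beats it: P:9>2 R:9>2)
P1→{A,D} P2→{P,R}

Survivors P1:{A,D} P2:{P,R}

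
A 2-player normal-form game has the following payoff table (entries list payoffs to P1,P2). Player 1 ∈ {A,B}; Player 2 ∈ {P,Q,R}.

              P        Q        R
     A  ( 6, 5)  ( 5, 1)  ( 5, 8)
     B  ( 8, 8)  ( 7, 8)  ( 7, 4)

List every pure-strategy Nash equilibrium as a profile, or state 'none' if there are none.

NE set: (B,P), (B,Q)

(A,P): not NE [P1→B gives 8>6; P2→R gives 8>5]
(A,Q): not NE [P1→B gives 7>5; P2→R gives 8>1]
(A,R): not NE [P1→B gives 7>5]
(B,P): NE
(B,Q): NE
(B,R): not NE [P2→Q gives 8>4]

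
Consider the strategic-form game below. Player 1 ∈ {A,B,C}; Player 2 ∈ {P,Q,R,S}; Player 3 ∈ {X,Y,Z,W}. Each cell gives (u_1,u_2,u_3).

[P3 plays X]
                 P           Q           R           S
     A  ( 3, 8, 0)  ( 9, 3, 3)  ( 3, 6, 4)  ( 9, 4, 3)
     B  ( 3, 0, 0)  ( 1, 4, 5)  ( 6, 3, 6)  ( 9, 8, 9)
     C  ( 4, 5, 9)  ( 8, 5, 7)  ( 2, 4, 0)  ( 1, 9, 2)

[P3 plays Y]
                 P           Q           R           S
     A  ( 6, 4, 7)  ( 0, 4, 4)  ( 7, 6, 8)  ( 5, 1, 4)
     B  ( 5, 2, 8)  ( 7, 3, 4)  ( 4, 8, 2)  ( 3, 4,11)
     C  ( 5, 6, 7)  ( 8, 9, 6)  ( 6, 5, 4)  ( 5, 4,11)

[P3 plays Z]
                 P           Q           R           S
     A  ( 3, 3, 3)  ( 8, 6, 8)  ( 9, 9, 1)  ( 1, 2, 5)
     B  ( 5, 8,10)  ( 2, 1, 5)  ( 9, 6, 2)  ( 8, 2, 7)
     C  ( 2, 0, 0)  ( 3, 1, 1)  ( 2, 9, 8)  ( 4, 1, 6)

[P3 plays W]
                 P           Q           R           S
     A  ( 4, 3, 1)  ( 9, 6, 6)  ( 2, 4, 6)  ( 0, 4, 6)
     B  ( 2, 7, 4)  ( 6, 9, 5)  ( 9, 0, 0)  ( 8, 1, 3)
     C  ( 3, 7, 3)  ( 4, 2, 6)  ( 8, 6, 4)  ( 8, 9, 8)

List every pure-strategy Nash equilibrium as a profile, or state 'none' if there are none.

(A,P,X): not NE [P1→C gives 4>3; P3→Y gives 7>0]
(A,P,Y): not NE [P2→R gives 6>4]
(A,P,Z): not NE [P1→B gives 5>3; P2→R gives 9>3; P3→Y gives 7>3]
(A,P,W): not NE [P2→Q gives 6>3; P3→Y gives 7>1]
(A,Q,X): not NE [P2→P gives 8>3; P3→Z gives 8>3]
(A,Q,Y): not NE [P1→C gives 8>0; P2→R gives 6>4; P3→Z gives 8>4]
(A,Q,Z): not NE [P2→R gives 9>6]
(A,Q,W): not NE [P3→Z gives 8>6]
(A,R,X): not NE [P1→B gives 6>3; P2→P gives 8>6; P3→Y gives 8>4]
(A,R,Y): NE
(A,R,Z): not NE [P3→Y gives 8>1]
(A,R,W): not NE [P1→B gives 9>2; P2→Q gives 6>4; P3→Y gives 8>6]
(A,S,X): not NE [P2→P gives 8>4; P3→W gives 6>3]
(A,S,Y): not NE [P2→R gives 6>1; P3→W gives 6>4]
(A,S,Z): not NE [P1→B gives 8>1; P2→R gives 9>2; P3→W gives 6>5]
(A,S,W): not NE [P1→C gives 8>0; P2→Q gives 6>4]
(B,P,X): not NE [P1→C gives 4>3; P2→S gives 8>0; P3→Z gives 10>0]
(B,P,Y): not NE [P1→A gives 6>5; P2→R gives 8>2; P3→Z gives 10>8]
(B,P,Z): NE
(B,P,W): not NE [P1→A gives 4>2; P2→Q gives 9>7; P3→Z gives 10>4]
(B,Q,X): not NE [P1→A gives 9>1; P2→S gives 8>4]
(B,Q,Y): not NE [P1→C gives 8>7; P2→R gives 8>3; P3→W gives 5>4]
(B,Q,Z): not NE [P1→A gives 8>2; P2→P gives 8>1]
(B,Q,W): not NE [P1→A gives 9>6]
(B,R,X): not NE [P2→S gives 8>3]
(B,R,Y): not NE [P1→A gives 7>4; P3→X gives 6>2]
(B,R,Z): not NE [P2→P gives 8>6; P3→X gives 6>2]
(B,R,W): not NE [P2→Q gives 9>0; P3→X gives 6>0]
(B,S,X): not NE [P3→Y gives 11>9]
(B,S,Y): not NE [P1→C gives 5>3; P2→R gives 8>4]
(B,S,Z): not NE [P2→P gives 8>2; P3→Y gives 11>7]
(B,S,W): not NE [P2→Q gives 9>1; P3→Y gives 11>3]
(C,P,X): not NE [P2→S gives 9>5]
(C,P,Y): not NE [P1→A gives 6>5; P2→Q gives 9>6; P3→X gives 9>7]
(C,P,Z): not NE [P1→B gives 5>2; P2→R gives 9>0; P3→X gives 9>0]
(C,P,W): not NE [P1→A gives 4>3; P2→S gives 9>7; P3→X gives 9>3]
(C,Q,X): not NE [P1→A gives 9>8; P2→S gives 9>5]
(C,Q,Y): not NE [P3→X gives 7>6]
(C,Q,Z): not NE [P1→A gives 8>3; P2→R gives 9>1; P3→X gives 7>1]
(C,Q,W): not NE [P1→A gives 9>4; P2→S gives 9>2; P3→X gives 7>6]
(C,R,X): not NE [P1→B gives 6>2; P2→S gives 9>4; P3→Z gives 8>0]
(C,R,Y): not NE [P1→A gives 7>6; P2→Q gives 9>5; P3→Z gives 8>4]
(C,R,Z): not NE [P1→B gives 9>2]
(C,R,W): not NE [P1→B gives 9>8; P2→S gives 9>6; P3→Z gives 8>4]
(C,S,X): not NE [P1→B gives 9>1; P3→Y gives 11>2]
(C,S,Y): not NE [P2→Q gives 9>4]
(C,S,Z): not NE [P1→B gives 8>4; P2→R gives 9>1; P3→Y gives 11>6]
(C,S,W): not NE [P3→Y gives 11>8]

NE set: (A,R,Y), (B,P,Z)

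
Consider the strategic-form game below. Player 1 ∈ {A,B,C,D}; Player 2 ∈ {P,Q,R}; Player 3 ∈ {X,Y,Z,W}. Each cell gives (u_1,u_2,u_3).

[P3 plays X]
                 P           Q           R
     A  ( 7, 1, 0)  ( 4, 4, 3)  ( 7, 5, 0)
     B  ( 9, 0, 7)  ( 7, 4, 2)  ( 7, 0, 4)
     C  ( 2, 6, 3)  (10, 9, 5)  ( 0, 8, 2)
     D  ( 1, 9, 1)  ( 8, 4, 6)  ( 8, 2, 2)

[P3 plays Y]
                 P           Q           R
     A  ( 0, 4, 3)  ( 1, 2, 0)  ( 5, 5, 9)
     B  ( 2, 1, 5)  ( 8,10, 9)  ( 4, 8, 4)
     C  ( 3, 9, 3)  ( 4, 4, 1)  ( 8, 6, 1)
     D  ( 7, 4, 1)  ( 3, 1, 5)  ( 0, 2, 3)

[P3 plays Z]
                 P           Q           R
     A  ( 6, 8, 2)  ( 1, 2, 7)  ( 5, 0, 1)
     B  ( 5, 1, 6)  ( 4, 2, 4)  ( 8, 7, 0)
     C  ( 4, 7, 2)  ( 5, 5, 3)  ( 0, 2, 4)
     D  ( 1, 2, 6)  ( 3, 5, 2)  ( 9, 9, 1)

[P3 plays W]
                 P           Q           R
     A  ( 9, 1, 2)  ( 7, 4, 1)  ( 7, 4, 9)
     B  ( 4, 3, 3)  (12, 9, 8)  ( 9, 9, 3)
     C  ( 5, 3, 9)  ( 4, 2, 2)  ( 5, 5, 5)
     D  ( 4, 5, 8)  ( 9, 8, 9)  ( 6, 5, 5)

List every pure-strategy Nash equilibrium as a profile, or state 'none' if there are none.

(A,P,X): not NE [P1→B gives 9>7; P2→R gives 5>1; P3→Y gives 3>0]
(A,P,Y): not NE [P1→D gives 7>0; P2→R gives 5>4]
(A,P,Z): not NE [P3→Y gives 3>2]
(A,P,W): not NE [P2→R gives 4>1; P3→Y gives 3>2]
(A,Q,X): not NE [P1→C gives 10>4; P2→R gives 5>4; P3→Z gives 7>3]
(A,Q,Y): not NE [P1→B gives 8>1; P2→R gives 5>2; P3→Z gives 7>0]
(A,Q,Z): not NE [P1→C gives 5>1; P2→P gives 8>2]
(A,Q,W): not NE [P1→B gives 12>7; P3→Z gives 7>1]
(A,R,X): not NE [P1→D gives 8>7; P3→W gives 9>0]
(A,R,Y): not NE [P1→C gives 8>5]
(A,R,Z): not NE [P1→D gives 9>5; P2→P gives 8>0; P3→W gives 9>1]
(A,R,W): not NE [P1→B gives 9>7]
(B,P,X): not NE [P2→Q gives 4>0]
(B,P,Y): not NE [P1→D gives 7>2; P2→Q gives 10>1; P3→X gives 7>5]
(B,P,Z): not NE [P1→A gives 6>5; P2→R gives 7>1; P3→X gives 7>6]
(B,P,W): not NE [P1→A gives 9>4; P2→R gives 9>3; P3→X gives 7>3]
(B,Q,X): not NE [P1→C gives 10>7; P3→Y gives 9>2]
(B,Q,Y): NE
(B,Q,Z): not NE [P1→C gives 5>4; P2→R gives 7>2; P3→Y gives 9>4]
(B,Q,W): not NE [P3→Y gives 9>8]
(B,R,X): not NE [P1→D gives 8>7; P2→Q gives 4>0]
(B,R,Y): not NE [P1→C gives 8>4; P2→Q gives 10>8]
(B,R,Z): not NE [P1→D gives 9>8; P3→Y gives 4>0]
(B,R,W): not NE [P3→Y gives 4>3]
(C,P,X): not NE [P1→B gives 9>2; P2→Q gives 9>6; P3→W gives 9>3]
(C,P,Y): not NE [P1→D gives 7>3; P3→W gives 9>3]
(C,P,Z): not NE [P1→A gives 6>4; P3→W gives 9>2]
(C,P,W): not NE [P1→A gives 9>5; P2→R gives 5>3]
(C,Q,X): NE
(C,Q,Y): not NE [P1→B gives 8>4; P2→P gives 9>4; P3→X gives 5>1]
(C,Q,Z): not NE [P2→P gives 7>5; P3→X gives 5>3]
(C,Q,W): not NE [P1→B gives 12>4; P2→R gives 5>2; P3→X gives 5>2]
(C,R,X): not NE [P1→D gives 8>0; P2→Q gives 9>8; P3→W gives 5>2]
(C,R,Y): not NE [P2→P gives 9>6; P3→W gives 5>1]
(C,R,Z): not NE [P1→D gives 9>0; P2→P gives 7>2; P3→W gives 5>4]
(C,R,W): not NE [P1→B gives 9>5]
(D,P,X): not NE [P1→B gives 9>1; P3→W gives 8>1]
(D,P,Y): not NE [P3→W gives 8>1]
(D,P,Z): not NE [P1→A gives 6>1; P2→R gives 9>2; P3→W gives 8>6]
(D,P,W): not NE [P1→A gives 9>4; P2→Q gives 8>5]
(D,Q,X): not NE [P1→C gives 10>8; P2→P gives 9>4; P3→W gives 9>6]
(D,Q,Y): not NE [P1→B gives 8>3; P2→P gives 4>1; P3→W gives 9>5]
(D,Q,Z): not NE [P1→C gives 5>3; P2→R gives 9>5; P3→W gives 9>2]
(D,Q,W): not NE [P1→B gives 12>9]
(D,R,X): not NE [P2→P gives 9>2; P3→W gives 5>2]
(D,R,Y): not NE [P1→C gives 8>0; P2→P gives 4>2; P3→W gives 5>3]
(D,R,Z): not NE [P3→W gives 5>1]
(D,R,W): not NE [P1→B gives 9>6; P2→Q gives 8>5]

PSNE = {(B,Q,Y), (C,Q,X)}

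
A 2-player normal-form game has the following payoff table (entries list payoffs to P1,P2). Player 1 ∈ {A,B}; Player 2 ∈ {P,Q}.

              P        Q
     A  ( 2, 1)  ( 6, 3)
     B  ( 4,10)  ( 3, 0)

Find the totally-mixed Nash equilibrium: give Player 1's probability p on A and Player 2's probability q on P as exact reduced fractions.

P1 indiff ⇒ q·2+(1-q)·6 = q·4+(1-q)·3 ⇒ q(-2) = (1-q)(-3) ⇒ q = 3/5
P2 indiff ⇒ p·1+(1-p)·10 = p·3+(1-p)·0 ⇒ p(-2) = (1-p)(-10) ⇒ p = 5/6

P1 mixes 5/6 on A; P2 mixes 3/5 on P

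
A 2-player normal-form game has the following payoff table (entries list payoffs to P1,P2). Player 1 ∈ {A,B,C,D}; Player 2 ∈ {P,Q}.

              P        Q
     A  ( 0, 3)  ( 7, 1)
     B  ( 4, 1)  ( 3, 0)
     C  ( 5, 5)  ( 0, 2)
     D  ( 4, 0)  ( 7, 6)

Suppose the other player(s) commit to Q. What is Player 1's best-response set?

u_1(A vs Q) = 7
u_1(B vs Q) = 3
u_1(C vs Q) = 0
u_1(D vs Q) = 7
max payoff 7 at {A,D}

BR_1 = {A,D}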